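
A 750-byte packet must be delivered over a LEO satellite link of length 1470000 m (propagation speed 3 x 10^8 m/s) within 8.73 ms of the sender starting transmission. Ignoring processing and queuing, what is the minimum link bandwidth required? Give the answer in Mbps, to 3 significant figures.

1.57 Mbps

L = 6000 bits.
Propagation delay = 1470000 / 300000000 = 4.9 ms.
Transmission budget = 8.73 − 4.9 = 3.83 ms.
R ≥ L / t_tx = 6000 bits / 0.00383 s = 1.57 Mbps.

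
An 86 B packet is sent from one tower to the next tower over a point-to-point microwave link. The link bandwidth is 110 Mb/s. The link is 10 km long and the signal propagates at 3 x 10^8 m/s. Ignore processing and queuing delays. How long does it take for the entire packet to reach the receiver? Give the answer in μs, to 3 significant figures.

39.6 μs

L = 86 × 8 = 688 bits.
Transmission delay = L/R = 688 / 110000000 = 6.25455 μs.
Propagation delay = d/s = 10000 m / 300000000 m/s = 33.3333 μs.
Total = 39.6 μs.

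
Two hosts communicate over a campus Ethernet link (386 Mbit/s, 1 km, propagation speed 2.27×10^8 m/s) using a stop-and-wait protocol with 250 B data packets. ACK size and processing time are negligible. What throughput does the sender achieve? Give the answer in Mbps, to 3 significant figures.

143 Mbps

t_tx = L/R = 2000/386000000 = 5.18135e-06 s.
t_prop = 1000/227000000 = 4.40529e-06 s; RTT = 8.81057e-06 s.
Cycle = t_tx + RTT = 1.39919e-05 s.
Throughput = L / cycle = 2000 / 1.39919e-05 = 143 Mbps.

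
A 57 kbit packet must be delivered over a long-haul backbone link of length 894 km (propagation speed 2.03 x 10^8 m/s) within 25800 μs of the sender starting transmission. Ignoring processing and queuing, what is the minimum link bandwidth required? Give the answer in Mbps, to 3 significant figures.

2.66 Mbps

Propagation delay = 894000 / 2.03e+08 = 4403.94 μs.
Transmission budget = 25800 − 4403.94 = 21396.1 μs.
R ≥ L / t_tx = 57000 bits / 0.0213961 s = 2.66 Mbps.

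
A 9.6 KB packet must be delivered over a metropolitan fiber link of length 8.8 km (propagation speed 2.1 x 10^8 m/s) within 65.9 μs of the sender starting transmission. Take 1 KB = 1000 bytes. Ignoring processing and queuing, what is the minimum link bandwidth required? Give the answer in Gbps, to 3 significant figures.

3.20 Gbps

L = 76800 bits.
Propagation delay = 8800 / 210000000 = 41.9048 μs.
Transmission budget = 65.9 − 41.9048 = 23.9952 μs.
R ≥ L / t_tx = 76800 bits / 2.39952e-05 s = 3.20 Gbps.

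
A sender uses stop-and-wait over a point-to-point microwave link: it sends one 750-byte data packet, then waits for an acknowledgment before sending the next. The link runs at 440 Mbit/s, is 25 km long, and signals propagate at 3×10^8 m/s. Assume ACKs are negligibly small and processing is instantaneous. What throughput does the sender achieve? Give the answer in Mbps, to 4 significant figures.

t_tx = L/R = 6000/440000000 = 1.36364e-05 s.
t_prop = 25000/300000000 = 8.33333e-05 s; RTT = 0.000166667 s.
Cycle = t_tx + RTT = 0.000180303 s.
Throughput = L / cycle = 6000 / 0.000180303 = 33.28 Mbps.

33.28 Mbps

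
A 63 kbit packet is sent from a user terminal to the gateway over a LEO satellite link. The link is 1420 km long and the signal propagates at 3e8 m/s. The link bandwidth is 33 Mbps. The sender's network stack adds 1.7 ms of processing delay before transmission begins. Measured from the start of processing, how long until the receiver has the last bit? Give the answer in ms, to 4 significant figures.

8.342 ms

L = 63000 bits.
Transmission delay = L/R = 63000 / 33000000 = 1.90909 ms.
Propagation delay = d/s = 1420000 m / 300000000 m/s = 4.73333 ms.
Plus processing delay 1.7 ms = 1.7 ms.
Total = 8.342 ms.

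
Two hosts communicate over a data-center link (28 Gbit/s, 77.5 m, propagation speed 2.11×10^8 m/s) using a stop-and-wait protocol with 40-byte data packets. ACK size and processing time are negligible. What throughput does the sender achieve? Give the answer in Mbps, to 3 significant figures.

t_tx = L/R = 320/28000000000 = 1.14286e-08 s.
t_prop = 77.5/211000000 = 3.67299e-07 s; RTT = 7.34597e-07 s.
Cycle = t_tx + RTT = 7.46026e-07 s.
Throughput = L / cycle = 320 / 7.46026e-07 = 429 Mbps.

429 Mbps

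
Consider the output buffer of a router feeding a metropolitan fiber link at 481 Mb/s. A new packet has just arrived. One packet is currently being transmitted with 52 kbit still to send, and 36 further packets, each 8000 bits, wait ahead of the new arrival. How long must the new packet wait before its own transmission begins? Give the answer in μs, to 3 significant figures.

707 μs

Each queued packet: L/R = 8000/481000000 = 16.632 μs.
36 queued → 598.753 μs.
Plus remaining 52000 bits of current packet: 108.108 μs.
Queuing delay = 707 μs.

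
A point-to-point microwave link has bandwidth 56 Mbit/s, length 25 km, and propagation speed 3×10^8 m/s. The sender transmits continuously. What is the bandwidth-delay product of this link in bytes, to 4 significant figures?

583.3 bytes

Propagation delay = 25000 / 300000000 = 8.33333e-05 s.
BDP = R × t_prop = 56000000 × 8.33333e-05 = 4666.67 bits.
In bytes: 4666.67/8 = 583.3 bytes.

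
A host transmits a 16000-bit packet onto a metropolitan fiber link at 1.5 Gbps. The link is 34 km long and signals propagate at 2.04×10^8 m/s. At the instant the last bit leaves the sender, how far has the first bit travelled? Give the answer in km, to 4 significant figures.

t_tx = L/R = 16000/1500000000 = 1.06667e-05 s.
Distance = s × t_tx = 204000000 × 1.06667e-05 = 2.176 km.

2.176 km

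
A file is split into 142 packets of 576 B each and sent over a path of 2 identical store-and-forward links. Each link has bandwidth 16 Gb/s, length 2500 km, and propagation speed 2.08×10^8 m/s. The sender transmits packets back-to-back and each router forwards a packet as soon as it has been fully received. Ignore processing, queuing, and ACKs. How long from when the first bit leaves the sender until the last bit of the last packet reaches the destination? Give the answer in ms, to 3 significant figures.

24.1 ms

Per-hop transmission t_tx = L/R = 4608/16000000000 = 0.000288 ms.
Per-hop propagation t_prop = 2500000/208000000 = 12.0192 ms.
Pipeline fill: first packet needs 2·t_tx to clear all hops; remaining 141 packets each add one t_tx.
Total = (2+142-1)·t_tx + 2·t_prop = 143·0.000288 + 2·12.0192 = 24.1 ms.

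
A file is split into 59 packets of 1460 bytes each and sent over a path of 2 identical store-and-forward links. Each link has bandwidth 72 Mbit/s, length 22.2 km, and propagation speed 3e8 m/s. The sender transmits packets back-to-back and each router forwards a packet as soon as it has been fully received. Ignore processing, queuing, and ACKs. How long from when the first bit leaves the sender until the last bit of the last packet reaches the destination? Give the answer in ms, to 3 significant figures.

Per-hop transmission t_tx = L/R = 11680/72000000 = 0.162222 ms.
Per-hop propagation t_prop = 22200/300000000 = 0.074 ms.
Pipeline fill: first packet needs 2·t_tx to clear all hops; remaining 58 packets each add one t_tx.
Total = (2+59-1)·t_tx + 2·t_prop = 60·0.162222 + 2·0.074 = 9.88 ms.

9.88 ms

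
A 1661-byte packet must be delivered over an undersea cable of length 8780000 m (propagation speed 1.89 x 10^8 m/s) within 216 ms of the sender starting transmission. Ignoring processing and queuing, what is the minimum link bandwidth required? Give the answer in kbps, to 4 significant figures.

78.37 kbps

L = 13288 bits.
Propagation delay = 8780000 / 189000000 = 46.455 ms.
Transmission budget = 216 − 46.455 = 169.545 ms.
R ≥ L / t_tx = 13288 bits / 0.169545 s = 78.37 kbps.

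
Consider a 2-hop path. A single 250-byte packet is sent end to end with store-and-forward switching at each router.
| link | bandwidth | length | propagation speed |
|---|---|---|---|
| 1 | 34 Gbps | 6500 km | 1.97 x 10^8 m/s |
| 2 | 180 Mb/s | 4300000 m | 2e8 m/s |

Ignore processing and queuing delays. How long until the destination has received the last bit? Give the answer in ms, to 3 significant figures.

54.5 ms

L = 250 × 8 = 2000 bits.
Transmission delays (L/R per hop): 5.88235e-05, 0.0111111 ms; sum = 0.0111699 ms.
Propagation delays (d/s per hop): 32.9949, 21.5 ms; sum = 54.4949 ms.
End-to-end = 54.5 ms.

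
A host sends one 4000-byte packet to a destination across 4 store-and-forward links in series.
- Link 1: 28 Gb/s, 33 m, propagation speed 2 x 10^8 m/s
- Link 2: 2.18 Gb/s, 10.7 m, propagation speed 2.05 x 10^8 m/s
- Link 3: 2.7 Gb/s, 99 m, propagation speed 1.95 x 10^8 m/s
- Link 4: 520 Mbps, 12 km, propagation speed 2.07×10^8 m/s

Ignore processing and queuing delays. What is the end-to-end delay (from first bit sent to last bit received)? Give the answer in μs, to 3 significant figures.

148 μs

L = 4000 × 8 = 32000 bits.
Transmission delays (L/R per hop): 1.14286, 14.6789, 11.8519, 61.5385 μs; sum = 89.2121 μs.
Propagation delays (d/s per hop): 0.165, 0.0521951, 0.507692, 57.971 μs; sum = 58.6959 μs.
End-to-end = 148 μs.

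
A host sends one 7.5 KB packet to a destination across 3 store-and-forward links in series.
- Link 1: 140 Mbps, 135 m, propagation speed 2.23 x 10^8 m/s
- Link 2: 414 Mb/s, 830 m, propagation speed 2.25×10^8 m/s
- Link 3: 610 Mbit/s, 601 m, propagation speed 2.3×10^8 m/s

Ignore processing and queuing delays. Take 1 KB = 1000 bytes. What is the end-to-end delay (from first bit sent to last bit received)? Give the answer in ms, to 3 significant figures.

L = 60000 bits.
Transmission delays (L/R per hop): 0.428571, 0.144928, 0.0983607 ms; sum = 0.67186 ms.
Propagation delays (d/s per hop): 0.000605381, 0.00368889, 0.00261304 ms; sum = 0.00690731 ms.
End-to-end = 0.679 ms.

0.679 ms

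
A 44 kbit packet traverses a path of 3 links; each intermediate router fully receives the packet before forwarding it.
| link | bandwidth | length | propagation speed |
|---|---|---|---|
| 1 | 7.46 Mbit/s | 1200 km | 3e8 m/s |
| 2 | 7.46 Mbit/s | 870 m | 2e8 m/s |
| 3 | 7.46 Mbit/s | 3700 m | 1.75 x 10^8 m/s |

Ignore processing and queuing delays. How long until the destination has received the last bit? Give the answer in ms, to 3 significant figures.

L = 44000 bits.
Transmission delay per hop = L/R = 44000/7460000 = 5.89812 ms; 3 hops → 17.6944 ms.
Propagation delays (d/s per hop): 4, 0.00435, 0.0211429 ms; sum = 4.02549 ms.
End-to-end = 21.7 ms.

21.7 ms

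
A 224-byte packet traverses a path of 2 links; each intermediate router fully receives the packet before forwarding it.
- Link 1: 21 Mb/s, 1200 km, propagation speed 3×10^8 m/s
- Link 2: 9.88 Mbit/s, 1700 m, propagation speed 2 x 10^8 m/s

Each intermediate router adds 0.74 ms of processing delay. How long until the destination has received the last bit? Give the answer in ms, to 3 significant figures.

L = 224 × 8 = 1792 bits.
Transmission delays (L/R per hop): 0.0853333, 0.181377 ms; sum = 0.26671 ms.
Propagation delays (d/s per hop): 4, 0.0085 ms; sum = 4.0085 ms.
Processing at 1 router(s): 1 × 0.74 ms = 0.74 ms.
End-to-end = 5.02 ms.

5.02 ms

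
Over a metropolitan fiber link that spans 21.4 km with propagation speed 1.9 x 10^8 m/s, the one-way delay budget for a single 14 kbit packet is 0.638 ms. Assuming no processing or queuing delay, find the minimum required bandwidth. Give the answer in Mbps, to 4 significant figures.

26.65 Mbps

Propagation delay = 21400 / 190000000 = 0.112632 ms.
Transmission budget = 0.638 − 0.112632 = 0.525368 ms.
R ≥ L / t_tx = 14000 bits / 0.000525368 s = 26.65 Mbps.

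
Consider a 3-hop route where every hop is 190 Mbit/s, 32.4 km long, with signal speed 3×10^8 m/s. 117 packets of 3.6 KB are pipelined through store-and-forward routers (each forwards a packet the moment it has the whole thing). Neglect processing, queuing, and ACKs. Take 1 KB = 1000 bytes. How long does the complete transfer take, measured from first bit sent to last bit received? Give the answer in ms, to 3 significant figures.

Per-hop transmission t_tx = L/R = 28800/190000000 = 0.151579 ms.
Per-hop propagation t_prop = 32400/300000000 = 0.108 ms.
Pipeline fill: first packet needs 3·t_tx to clear all hops; remaining 116 packets each add one t_tx.
Total = (3+117-1)·t_tx + 3·t_prop = 119·0.151579 + 3·0.108 = 18.4 ms.

18.4 ms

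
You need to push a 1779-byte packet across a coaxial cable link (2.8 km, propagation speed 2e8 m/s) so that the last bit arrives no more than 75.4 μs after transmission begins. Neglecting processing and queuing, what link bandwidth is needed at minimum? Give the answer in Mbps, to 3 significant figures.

232 Mbps

L = 14232 bits.
Propagation delay = 2800 / 200000000 = 14 μs.
Transmission budget = 75.4 − 14 = 61.4 μs.
R ≥ L / t_tx = 14232 bits / 6.14e-05 s = 232 Mbps.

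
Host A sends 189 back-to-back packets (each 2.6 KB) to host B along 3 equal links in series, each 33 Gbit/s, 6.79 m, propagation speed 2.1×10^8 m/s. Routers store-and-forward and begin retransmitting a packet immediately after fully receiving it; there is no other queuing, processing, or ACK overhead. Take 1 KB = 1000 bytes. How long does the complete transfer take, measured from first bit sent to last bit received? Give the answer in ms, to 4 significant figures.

0.1205 ms

Per-hop transmission t_tx = L/R = 20800/33000000000 = 0.000630303 ms.
Per-hop propagation t_prop = 6.79/210000000 = 3.23333e-05 ms.
Pipeline fill: first packet needs 3·t_tx to clear all hops; remaining 188 packets each add one t_tx.
Total = (3+189-1)·t_tx + 3·t_prop = 191·0.000630303 + 3·3.23333e-05 = 0.1205 ms.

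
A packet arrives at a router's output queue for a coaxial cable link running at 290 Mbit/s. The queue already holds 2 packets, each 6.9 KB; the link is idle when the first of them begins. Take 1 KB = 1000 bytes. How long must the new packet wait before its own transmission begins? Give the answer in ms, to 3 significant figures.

0.381 ms

Each queued packet: L/R = 55200/290000000 = 0.190345 ms.
2 queued → 0.38069 ms.
Queuing delay = 0.381 ms.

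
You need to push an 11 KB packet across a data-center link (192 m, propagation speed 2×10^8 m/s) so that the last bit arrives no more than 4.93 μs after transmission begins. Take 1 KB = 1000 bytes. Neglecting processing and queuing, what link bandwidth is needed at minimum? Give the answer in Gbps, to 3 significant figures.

L = 88000 bits.
Propagation delay = 192 / 200000000 = 0.96 μs.
Transmission budget = 4.93 − 0.96 = 3.97 μs.
R ≥ L / t_tx = 88000 bits / 3.97e-06 s = 22.2 Gbps.

22.2 Gbps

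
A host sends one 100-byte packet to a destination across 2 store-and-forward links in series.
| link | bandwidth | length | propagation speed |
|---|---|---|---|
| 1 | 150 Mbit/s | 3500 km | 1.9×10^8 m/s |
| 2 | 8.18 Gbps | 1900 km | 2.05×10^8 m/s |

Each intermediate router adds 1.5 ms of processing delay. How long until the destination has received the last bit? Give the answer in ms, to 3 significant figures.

L = 100 × 8 = 800 bits.
Transmission delays (L/R per hop): 0.00533333, 9.77995e-05 ms; sum = 0.00543113 ms.
Propagation delays (d/s per hop): 18.4211, 9.26829 ms; sum = 27.6893 ms.
Processing at 1 router(s): 1 × 1.5 ms = 1.5 ms.
End-to-end = 29.2 ms.

29.2 ms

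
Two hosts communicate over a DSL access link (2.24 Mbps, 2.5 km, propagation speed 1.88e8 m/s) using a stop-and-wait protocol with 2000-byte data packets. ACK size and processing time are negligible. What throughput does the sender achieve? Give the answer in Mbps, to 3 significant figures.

t_tx = L/R = 16000/2240000 = 0.00714286 s.
t_prop = 2500/188000000 = 1.32979e-05 s; RTT = 2.65957e-05 s.
Cycle = t_tx + RTT = 0.00716945 s.
Throughput = L / cycle = 16000 / 0.00716945 = 2.23 Mbps.

2.23 Mbps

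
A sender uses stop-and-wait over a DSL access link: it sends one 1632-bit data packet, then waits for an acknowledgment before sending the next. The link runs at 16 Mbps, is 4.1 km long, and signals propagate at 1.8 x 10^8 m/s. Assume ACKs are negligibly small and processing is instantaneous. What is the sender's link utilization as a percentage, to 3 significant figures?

69.1 %

t_tx = L/R = 1632/16000000 = 0.000102 s.
t_prop = 4100/180000000 = 2.27778e-05 s; RTT = 4.55556e-05 s.
Cycle = t_tx + RTT = 0.000147556 s.
Utilization = t_tx / cycle = 0.000102/0.000147556 = 69.1 %.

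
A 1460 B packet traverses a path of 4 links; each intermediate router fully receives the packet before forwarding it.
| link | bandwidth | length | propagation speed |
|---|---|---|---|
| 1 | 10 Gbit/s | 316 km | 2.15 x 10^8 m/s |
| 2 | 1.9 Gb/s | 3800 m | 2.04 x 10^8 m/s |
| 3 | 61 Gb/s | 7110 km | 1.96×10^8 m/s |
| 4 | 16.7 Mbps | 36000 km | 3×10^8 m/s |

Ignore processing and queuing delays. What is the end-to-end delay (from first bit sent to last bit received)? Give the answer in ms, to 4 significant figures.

158.5 ms

L = 1460 × 8 = 11680 bits.
Transmission delays (L/R per hop): 0.001168, 0.00614737, 0.000191475, 0.699401 ms; sum = 0.706908 ms.
Propagation delays (d/s per hop): 1.46977, 0.0186275, 36.2755, 120 ms; sum = 157.764 ms.
End-to-end = 158.5 ms.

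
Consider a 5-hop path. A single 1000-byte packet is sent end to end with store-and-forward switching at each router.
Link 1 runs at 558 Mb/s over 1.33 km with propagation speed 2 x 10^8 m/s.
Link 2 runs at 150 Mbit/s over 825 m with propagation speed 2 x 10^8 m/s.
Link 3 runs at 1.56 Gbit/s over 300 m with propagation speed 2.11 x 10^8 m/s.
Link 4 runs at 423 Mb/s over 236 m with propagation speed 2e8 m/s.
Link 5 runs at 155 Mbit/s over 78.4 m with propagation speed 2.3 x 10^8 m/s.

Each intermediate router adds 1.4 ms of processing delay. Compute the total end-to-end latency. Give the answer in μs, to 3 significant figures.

5760 μs

L = 1000 × 8 = 8000 bits.
Transmission delays (L/R per hop): 14.3369, 53.3333, 5.12821, 18.9125, 51.6129 μs; sum = 143.324 μs.
Propagation delays (d/s per hop): 6.65, 4.125, 1.4218, 1.18, 0.34087 μs; sum = 13.7177 μs.
Processing at 4 router(s): 4 × 1.4 ms = 5600 μs.
End-to-end = 5760 μs.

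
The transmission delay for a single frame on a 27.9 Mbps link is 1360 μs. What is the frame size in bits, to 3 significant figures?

37900 bits

L = R × t_tx = 27900000 b/s × 0.00136 s = 37944 bits.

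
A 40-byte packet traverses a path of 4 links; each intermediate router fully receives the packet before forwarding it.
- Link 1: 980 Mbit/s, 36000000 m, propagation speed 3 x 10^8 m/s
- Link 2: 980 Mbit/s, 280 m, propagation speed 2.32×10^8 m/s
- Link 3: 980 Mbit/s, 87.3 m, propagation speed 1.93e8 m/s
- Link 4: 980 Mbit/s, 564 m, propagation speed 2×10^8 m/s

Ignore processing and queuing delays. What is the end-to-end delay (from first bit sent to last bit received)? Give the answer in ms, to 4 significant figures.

L = 40 × 8 = 320 bits.
Transmission delay per hop = L/R = 320/980000000 = 0.000326531 ms; 4 hops → 0.00130612 ms.
Propagation delays (d/s per hop): 120, 0.0012069, 0.000452332, 0.00282 ms; sum = 120.004 ms.
End-to-end = 120.0 ms.

120.0 ms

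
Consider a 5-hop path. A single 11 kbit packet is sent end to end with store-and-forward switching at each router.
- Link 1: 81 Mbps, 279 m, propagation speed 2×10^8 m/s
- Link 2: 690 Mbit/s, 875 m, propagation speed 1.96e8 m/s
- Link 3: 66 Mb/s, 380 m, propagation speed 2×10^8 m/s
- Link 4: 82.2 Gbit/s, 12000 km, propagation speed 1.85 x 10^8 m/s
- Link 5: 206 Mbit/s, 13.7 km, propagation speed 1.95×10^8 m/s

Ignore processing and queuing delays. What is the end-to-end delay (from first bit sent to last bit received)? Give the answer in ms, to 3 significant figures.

L = 11000 bits.
Transmission delays (L/R per hop): 0.135802, 0.015942, 0.166667, 0.00013382, 0.0533981 ms; sum = 0.371943 ms.
Propagation delays (d/s per hop): 0.001395, 0.00446429, 0.0019, 64.8649, 0.0702564 ms; sum = 64.9429 ms.
End-to-end = 65.3 ms.

65.3 ms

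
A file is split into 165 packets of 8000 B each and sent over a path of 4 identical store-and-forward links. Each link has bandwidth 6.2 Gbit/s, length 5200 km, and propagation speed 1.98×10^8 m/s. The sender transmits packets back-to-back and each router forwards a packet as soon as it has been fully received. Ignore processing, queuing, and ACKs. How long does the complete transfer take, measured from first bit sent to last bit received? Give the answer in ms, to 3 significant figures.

107 ms

Per-hop transmission t_tx = L/R = 64000/6200000000 = 0.0103226 ms.
Per-hop propagation t_prop = 5200000/198000000 = 26.2626 ms.
Pipeline fill: first packet needs 4·t_tx to clear all hops; remaining 164 packets each add one t_tx.
Total = (4+165-1)·t_tx + 4·t_prop = 168·0.0103226 + 4·26.2626 = 107 ms.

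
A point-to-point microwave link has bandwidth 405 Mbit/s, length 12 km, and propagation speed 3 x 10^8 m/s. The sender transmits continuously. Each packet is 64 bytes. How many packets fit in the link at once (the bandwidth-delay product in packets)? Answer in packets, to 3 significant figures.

31.6 packets

Propagation delay = 12000 / 300000000 = 4e-05 s.
BDP = R × t_prop = 405000000 × 4e-05 = 16200 bits.
In packets of 512 bits: 31.6 packets.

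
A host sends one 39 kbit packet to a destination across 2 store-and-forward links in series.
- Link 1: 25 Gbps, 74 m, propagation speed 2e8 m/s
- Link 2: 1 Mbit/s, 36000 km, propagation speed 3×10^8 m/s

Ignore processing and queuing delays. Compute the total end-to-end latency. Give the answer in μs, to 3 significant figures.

159000 μs

L = 39000 bits.
Transmission delays (L/R per hop): 1.56, 39000 μs; sum = 39001.6 μs.
Propagation delays (d/s per hop): 0.37, 120000 μs; sum = 120000 μs.
End-to-end = 159000 μs.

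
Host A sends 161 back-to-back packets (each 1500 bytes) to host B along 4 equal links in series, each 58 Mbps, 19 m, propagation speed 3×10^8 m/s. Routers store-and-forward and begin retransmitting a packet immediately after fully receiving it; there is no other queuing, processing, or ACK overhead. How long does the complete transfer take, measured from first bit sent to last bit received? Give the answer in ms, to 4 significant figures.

Per-hop transmission t_tx = L/R = 12000/58000000 = 0.206897 ms.
Per-hop propagation t_prop = 19/300000000 = 6.33333e-05 ms.
Pipeline fill: first packet needs 4·t_tx to clear all hops; remaining 160 packets each add one t_tx.
Total = (4+161-1)·t_tx + 4·t_prop = 164·0.206897 + 4·6.33333e-05 = 33.93 ms.

33.93 ms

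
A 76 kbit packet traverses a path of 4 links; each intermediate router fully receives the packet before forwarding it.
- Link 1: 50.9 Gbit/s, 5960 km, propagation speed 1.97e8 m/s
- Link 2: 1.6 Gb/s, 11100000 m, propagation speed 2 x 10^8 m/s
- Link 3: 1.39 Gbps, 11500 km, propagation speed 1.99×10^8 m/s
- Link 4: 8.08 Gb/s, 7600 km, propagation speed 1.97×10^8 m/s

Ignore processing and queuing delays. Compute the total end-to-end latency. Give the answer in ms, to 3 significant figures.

L = 76000 bits.
Transmission delays (L/R per hop): 0.00149312, 0.0475, 0.0546763, 0.00940594 ms; sum = 0.113075 ms.
Propagation delays (d/s per hop): 30.2538, 55.5, 57.7889, 38.5787 ms; sum = 182.121 ms.
End-to-end = 182 ms.

182 ms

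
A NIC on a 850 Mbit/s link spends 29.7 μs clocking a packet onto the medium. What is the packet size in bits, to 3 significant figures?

25200 bits

L = R × t_tx = 850000000 b/s × 2.97e-05 s = 25245 bits.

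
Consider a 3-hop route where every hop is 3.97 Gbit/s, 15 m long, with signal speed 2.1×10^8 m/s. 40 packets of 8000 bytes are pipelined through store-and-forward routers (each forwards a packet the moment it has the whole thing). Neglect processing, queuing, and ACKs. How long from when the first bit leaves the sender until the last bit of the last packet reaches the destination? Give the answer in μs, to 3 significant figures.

677 μs

Per-hop transmission t_tx = L/R = 64000/3970000000 = 16.1209 μs.
Per-hop propagation t_prop = 15/210000000 = 0.0714286 μs.
Pipeline fill: first packet needs 3·t_tx to clear all hops; remaining 39 packets each add one t_tx.
Total = (3+40-1)·t_tx + 3·t_prop = 42·16.1209 + 3·0.0714286 = 677 μs.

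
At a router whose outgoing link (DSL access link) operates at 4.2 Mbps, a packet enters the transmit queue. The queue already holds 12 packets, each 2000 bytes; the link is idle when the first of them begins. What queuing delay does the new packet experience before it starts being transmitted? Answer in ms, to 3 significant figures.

Each queued packet: L/R = 16000/4200000 = 3.80952 ms.
12 queued → 45.7143 ms.
Queuing delay = 45.7 ms.

45.7 ms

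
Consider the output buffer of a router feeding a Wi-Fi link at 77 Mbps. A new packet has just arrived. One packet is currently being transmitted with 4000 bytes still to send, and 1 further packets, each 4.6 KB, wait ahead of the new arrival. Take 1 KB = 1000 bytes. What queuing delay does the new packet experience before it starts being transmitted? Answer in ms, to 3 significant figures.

Each queued packet: L/R = 36800/77000000 = 0.477922 ms.
1 queued → 0.477922 ms.
Plus remaining 32000 bits of current packet: 0.415584 ms.
Queuing delay = 0.894 ms.

0.894 ms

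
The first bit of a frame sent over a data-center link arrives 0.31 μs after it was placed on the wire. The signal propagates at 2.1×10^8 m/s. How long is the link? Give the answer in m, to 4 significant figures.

d = s × t_prop = 210000000 × 3.1e-07 = 65.10 m.

65.10 m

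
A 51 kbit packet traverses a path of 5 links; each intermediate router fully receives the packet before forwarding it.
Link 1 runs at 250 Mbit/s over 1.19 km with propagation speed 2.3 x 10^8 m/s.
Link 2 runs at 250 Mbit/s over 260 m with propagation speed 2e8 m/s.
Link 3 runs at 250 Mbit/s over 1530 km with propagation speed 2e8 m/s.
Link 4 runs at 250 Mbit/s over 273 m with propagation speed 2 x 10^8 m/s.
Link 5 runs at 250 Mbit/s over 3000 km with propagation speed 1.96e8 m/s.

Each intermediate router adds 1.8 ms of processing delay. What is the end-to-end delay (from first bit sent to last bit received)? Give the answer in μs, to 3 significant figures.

31200 μs

L = 51000 bits.
Transmission delay per hop = L/R = 51000/250000000 = 204 μs; 5 hops → 1020 μs.
Propagation delays (d/s per hop): 5.17391, 1.3, 7650, 1.365, 15306.1 μs; sum = 22964 μs.
Processing at 4 router(s): 4 × 1.8 ms = 7200 μs.
End-to-end = 31200 μs.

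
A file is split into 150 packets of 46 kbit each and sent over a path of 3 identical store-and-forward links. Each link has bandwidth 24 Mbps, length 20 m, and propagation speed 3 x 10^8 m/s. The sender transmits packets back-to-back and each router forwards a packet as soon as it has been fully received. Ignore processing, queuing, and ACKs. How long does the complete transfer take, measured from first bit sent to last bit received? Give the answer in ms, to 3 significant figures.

Per-hop transmission t_tx = L/R = 46000/24000000 = 1.91667 ms.
Per-hop propagation t_prop = 20/300000000 = 6.66667e-05 ms.
Pipeline fill: first packet needs 3·t_tx to clear all hops; remaining 149 packets each add one t_tx.
Total = (3+150-1)·t_tx + 3·t_prop = 152·1.91667 + 3·6.66667e-05 = 291 ms.

291 ms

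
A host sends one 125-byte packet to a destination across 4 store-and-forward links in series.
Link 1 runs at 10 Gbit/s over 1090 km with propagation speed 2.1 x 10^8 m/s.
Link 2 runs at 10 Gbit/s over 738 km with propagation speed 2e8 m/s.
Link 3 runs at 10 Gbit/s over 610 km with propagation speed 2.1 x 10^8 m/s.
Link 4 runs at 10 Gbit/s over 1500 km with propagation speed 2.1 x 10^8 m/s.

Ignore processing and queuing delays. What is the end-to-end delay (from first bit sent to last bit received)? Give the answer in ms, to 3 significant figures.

L = 125 × 8 = 1000 bits.
Transmission delay per hop = L/R = 1000/10000000000 = 0.0001 ms; 4 hops → 0.0004 ms.
Propagation delays (d/s per hop): 5.19048, 3.69, 2.90476, 7.14286 ms; sum = 18.9281 ms.
End-to-end = 18.9 ms.

18.9 ms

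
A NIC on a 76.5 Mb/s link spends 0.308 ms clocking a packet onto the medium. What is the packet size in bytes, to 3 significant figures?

L = R × t_tx = 76500000 b/s × 0.000308 s = 23562 bits.
In bytes: 23562 / 8 = 2950 bytes.

2950 bytes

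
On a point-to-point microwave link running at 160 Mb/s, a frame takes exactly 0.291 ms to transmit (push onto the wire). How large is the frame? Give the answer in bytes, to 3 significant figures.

5820 bytes

L = R × t_tx = 160000000 b/s × 0.000291 s = 46560 bits.
In bytes: 46560 / 8 = 5820 bytes.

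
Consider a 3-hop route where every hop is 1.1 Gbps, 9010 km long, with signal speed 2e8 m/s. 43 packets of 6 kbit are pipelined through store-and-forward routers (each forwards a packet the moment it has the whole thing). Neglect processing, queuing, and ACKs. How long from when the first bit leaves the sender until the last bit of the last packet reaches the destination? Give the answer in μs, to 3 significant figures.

Per-hop transmission t_tx = L/R = 6000/1100000000 = 5.45455 μs.
Per-hop propagation t_prop = 9010000/200000000 = 45050 μs.
Pipeline fill: first packet needs 3·t_tx to clear all hops; remaining 42 packets each add one t_tx.
Total = (3+43-1)·t_tx + 3·t_prop = 45·5.45455 + 3·45050 = 135000 μs.

135000 μs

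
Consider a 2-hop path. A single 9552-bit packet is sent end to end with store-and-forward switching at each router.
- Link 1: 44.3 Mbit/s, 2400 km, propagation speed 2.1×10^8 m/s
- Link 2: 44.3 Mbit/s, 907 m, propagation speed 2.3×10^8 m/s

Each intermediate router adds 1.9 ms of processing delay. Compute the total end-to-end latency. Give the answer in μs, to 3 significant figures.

13800 μs

Transmission delay per hop = L/R = 9552/44300000 = 215.621 μs; 2 hops → 431.242 μs.
Propagation delays (d/s per hop): 11428.6, 3.94348 μs; sum = 11432.5 μs.
Processing at 1 router(s): 1 × 1.9 ms = 1900 μs.
End-to-end = 13800 μs.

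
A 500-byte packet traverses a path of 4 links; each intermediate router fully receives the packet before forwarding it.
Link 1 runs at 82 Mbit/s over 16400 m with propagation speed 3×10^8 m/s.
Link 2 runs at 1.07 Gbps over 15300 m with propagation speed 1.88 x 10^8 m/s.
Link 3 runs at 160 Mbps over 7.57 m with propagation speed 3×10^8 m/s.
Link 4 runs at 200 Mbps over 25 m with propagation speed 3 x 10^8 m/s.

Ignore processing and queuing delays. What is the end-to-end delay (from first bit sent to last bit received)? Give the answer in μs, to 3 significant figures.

L = 500 × 8 = 4000 bits.
Transmission delays (L/R per hop): 48.7805, 3.73832, 25, 20 μs; sum = 97.5188 μs.
Propagation delays (d/s per hop): 54.6667, 81.383, 0.0252333, 0.0833333 μs; sum = 136.158 μs.
End-to-end = 234 μs.

234 μs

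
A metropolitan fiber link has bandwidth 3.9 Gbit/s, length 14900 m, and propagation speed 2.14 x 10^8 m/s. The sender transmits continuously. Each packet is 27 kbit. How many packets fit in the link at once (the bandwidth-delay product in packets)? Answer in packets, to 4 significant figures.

Propagation delay = 14900 / 214000000 = 6.96262e-05 s.
BDP = R × t_prop = 3900000000 × 6.96262e-05 = 271542 bits.
In packets of 27000 bits: 10.06 packets.

10.06 packets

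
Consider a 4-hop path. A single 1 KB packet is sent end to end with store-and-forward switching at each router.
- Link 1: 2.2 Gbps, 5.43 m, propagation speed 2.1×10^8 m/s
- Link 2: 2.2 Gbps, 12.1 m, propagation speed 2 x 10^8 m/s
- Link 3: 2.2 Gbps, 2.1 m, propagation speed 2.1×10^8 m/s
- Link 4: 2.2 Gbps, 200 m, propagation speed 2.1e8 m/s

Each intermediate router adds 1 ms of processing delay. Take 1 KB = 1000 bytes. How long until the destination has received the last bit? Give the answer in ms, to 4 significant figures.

L = 8000 bits.
Transmission delay per hop = L/R = 8000/2200000000 = 0.00363636 ms; 4 hops → 0.0145455 ms.
Propagation delays (d/s per hop): 2.58571e-05, 6.05e-05, 1e-05, 0.000952381 ms; sum = 0.00104874 ms.
Processing at 3 router(s): 3 × 1 ms = 3 ms.
End-to-end = 3.016 ms.

3.016 ms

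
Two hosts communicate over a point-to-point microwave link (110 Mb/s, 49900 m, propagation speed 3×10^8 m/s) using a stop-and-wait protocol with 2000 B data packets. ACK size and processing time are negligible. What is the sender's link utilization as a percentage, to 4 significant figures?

t_tx = L/R = 16000/110000000 = 0.000145455 s.
t_prop = 49900/300000000 = 0.000166333 s; RTT = 0.000332667 s.
Cycle = t_tx + RTT = 0.000478121 s.
Utilization = t_tx / cycle = 0.000145455/0.000478121 = 30.42 %.

30.42 %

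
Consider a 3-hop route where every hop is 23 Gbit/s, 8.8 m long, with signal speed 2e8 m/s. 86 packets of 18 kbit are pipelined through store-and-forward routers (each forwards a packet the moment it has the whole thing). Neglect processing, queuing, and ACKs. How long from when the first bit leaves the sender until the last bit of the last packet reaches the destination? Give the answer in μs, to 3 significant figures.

Per-hop transmission t_tx = L/R = 18000/23000000000 = 0.782609 μs.
Per-hop propagation t_prop = 8.8/200000000 = 0.044 μs.
Pipeline fill: first packet needs 3·t_tx to clear all hops; remaining 85 packets each add one t_tx.
Total = (3+86-1)·t_tx + 3·t_prop = 88·0.782609 + 3·0.044 = 69.0 μs.

69.0 μs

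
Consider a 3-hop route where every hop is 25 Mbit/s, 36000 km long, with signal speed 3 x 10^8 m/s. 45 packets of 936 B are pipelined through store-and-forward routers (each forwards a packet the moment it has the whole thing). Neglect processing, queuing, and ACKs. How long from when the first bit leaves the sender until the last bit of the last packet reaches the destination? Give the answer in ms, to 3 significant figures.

374 ms

Per-hop transmission t_tx = L/R = 7488/25000000 = 0.29952 ms.
Per-hop propagation t_prop = 36000000/300000000 = 120 ms.
Pipeline fill: first packet needs 3·t_tx to clear all hops; remaining 44 packets each add one t_tx.
Total = (3+45-1)·t_tx + 3·t_prop = 47·0.29952 + 3·120 = 374 ms.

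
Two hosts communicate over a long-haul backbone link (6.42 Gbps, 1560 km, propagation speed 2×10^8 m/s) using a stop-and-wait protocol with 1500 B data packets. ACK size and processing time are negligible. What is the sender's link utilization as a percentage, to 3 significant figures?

t_tx = L/R = 12000/6420000000 = 1.86916e-06 s.
t_prop = 1560000/200000000 = 0.0078 s; RTT = 0.0156 s.
Cycle = t_tx + RTT = 0.0156019 s.
Utilization = t_tx / cycle = 1.86916e-06/0.0156019 = 0.0120 %.

0.0120 %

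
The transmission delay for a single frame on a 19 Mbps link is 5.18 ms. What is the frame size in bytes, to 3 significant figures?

12300 bytes

L = R × t_tx = 19000000 b/s × 0.00518 s = 98420 bits.
In bytes: 98420 / 8 = 12300 bytes.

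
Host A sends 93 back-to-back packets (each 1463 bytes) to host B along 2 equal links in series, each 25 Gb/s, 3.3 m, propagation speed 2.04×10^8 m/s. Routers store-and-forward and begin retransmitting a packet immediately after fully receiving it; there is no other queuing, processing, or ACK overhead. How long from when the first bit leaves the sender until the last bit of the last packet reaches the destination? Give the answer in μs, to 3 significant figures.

44.0 μs

Per-hop transmission t_tx = L/R = 11704/25000000000 = 0.46816 μs.
Per-hop propagation t_prop = 3.3/204000000 = 0.0161765 μs.
Pipeline fill: first packet needs 2·t_tx to clear all hops; remaining 92 packets each add one t_tx.
Total = (2+93-1)·t_tx + 2·t_prop = 94·0.46816 + 2·0.0161765 = 44.0 μs.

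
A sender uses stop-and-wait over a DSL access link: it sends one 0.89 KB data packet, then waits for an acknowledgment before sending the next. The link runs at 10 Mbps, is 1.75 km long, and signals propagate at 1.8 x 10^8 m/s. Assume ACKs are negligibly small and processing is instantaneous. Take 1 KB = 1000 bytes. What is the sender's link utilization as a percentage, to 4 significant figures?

t_tx = L/R = 7120/10000000 = 0.000712 s.
t_prop = 1750/180000000 = 9.72222e-06 s; RTT = 1.94444e-05 s.
Cycle = t_tx + RTT = 0.000731444 s.
Utilization = t_tx / cycle = 0.000712/0.000731444 = 97.34 %.

97.34 %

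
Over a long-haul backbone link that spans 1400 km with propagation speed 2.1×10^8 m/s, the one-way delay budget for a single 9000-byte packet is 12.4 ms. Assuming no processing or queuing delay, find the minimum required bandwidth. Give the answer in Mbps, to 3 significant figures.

L = 72000 bits.
Propagation delay = 1400000 / 210000000 = 6.66667 ms.
Transmission budget = 12.4 − 6.66667 = 5.73333 ms.
R ≥ L / t_tx = 72000 bits / 0.00573333 s = 12.6 Mbps.

12.6 Mbps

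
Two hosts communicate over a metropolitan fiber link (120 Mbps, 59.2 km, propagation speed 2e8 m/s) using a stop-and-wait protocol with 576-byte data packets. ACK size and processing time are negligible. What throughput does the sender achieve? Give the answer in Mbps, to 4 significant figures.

7.310 Mbps

t_tx = L/R = 4608/120000000 = 3.84e-05 s.
t_prop = 59200/200000000 = 0.000296 s; RTT = 0.000592 s.
Cycle = t_tx + RTT = 0.0006304 s.
Throughput = L / cycle = 4608 / 0.0006304 = 7.310 Mbps.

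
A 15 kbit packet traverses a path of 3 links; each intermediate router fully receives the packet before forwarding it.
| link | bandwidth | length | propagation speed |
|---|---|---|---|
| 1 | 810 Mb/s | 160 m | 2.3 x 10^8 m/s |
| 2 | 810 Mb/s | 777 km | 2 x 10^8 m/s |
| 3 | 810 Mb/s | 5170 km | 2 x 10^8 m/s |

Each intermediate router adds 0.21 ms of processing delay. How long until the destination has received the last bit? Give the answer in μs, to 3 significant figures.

30200 μs

L = 15000 bits.
Transmission delay per hop = L/R = 15000/810000000 = 18.5185 μs; 3 hops → 55.5556 μs.
Propagation delays (d/s per hop): 0.695652, 3885, 25850 μs; sum = 29735.7 μs.
Processing at 2 router(s): 2 × 0.21 ms = 420 μs.
End-to-end = 30200 μs.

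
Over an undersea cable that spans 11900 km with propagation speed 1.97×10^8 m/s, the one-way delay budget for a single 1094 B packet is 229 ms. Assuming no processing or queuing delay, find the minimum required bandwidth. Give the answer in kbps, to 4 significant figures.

51.91 kbps

L = 8752 bits.
Propagation delay = 11900000 / 197000000 = 60.4061 ms.
Transmission budget = 229 − 60.4061 = 168.594 ms.
R ≥ L / t_tx = 8752 bits / 0.168594 s = 51.91 kbps.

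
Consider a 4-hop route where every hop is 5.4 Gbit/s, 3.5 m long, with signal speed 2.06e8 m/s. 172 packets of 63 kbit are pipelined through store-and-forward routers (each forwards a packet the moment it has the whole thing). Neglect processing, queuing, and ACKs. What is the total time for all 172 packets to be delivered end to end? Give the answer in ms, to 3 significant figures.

Per-hop transmission t_tx = L/R = 63000/5400000000 = 0.0116667 ms.
Per-hop propagation t_prop = 3.5/206000000 = 1.69903e-05 ms.
Pipeline fill: first packet needs 4·t_tx to clear all hops; remaining 171 packets each add one t_tx.
Total = (4+172-1)·t_tx + 4·t_prop = 175·0.0116667 + 4·1.69903e-05 = 2.04 ms.

2.04 ms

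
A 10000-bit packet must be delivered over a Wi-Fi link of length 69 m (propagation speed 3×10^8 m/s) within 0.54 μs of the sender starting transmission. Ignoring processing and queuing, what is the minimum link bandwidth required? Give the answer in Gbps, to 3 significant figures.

Propagation delay = 69 / 300000000 = 0.23 μs.
Transmission budget = 0.54 − 0.23 = 0.31 μs.
R ≥ L / t_tx = 10000 bits / 3.1e-07 s = 32.3 Gbps.

32.3 Gbps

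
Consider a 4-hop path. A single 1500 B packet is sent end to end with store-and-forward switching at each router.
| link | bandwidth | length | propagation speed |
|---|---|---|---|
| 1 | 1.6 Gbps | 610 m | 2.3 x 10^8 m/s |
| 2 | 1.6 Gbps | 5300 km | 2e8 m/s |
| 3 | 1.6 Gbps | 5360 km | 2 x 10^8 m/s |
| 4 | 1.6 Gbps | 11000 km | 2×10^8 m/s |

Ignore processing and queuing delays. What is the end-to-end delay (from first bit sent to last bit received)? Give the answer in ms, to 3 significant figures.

108 ms

L = 1500 × 8 = 12000 bits.
Transmission delay per hop = L/R = 12000/1600000000 = 0.0075 ms; 4 hops → 0.03 ms.
Propagation delays (d/s per hop): 0.00265217, 26.5, 26.8, 55 ms; sum = 108.303 ms.
End-to-end = 108 ms.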